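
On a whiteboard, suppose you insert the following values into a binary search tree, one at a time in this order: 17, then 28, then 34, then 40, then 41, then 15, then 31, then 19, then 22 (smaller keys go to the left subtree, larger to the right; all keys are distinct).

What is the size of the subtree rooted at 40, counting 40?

Insert 17: tree is empty, so 17 becomes the root.
Insert 28: 28 > 17 → go right. Place as right child of 17.
Insert 34: 34 > 17 → go right; 34 > 28 → go right. Place as right child of 28.
Insert 40: 40 > 17 → go right; 40 > 28 → go right; 40 > 34 → go right. Place as right child of 34.
Insert 41: 41 > 17 → go right; 41 > 28 → go right; 41 > 34 → go right; 41 > 40 → go right. Place as right child of 40.
Insert 15: 15 < 17 → go left. Place as left child of 17.
Insert 31: 31 > 17 → go right; 31 > 28 → go right; 31 < 34 → go left. Place as left child of 34.
Insert 19: 19 > 17 → go right; 19 < 28 → go left. Place as left child of 28.
Insert 22: 22 > 17 → go right; 22 < 28 → go left; 22 > 19 → go right. Place as right child of 19.

Subtree rooted at 40 contains: 40, 41 — 2 nodes.

2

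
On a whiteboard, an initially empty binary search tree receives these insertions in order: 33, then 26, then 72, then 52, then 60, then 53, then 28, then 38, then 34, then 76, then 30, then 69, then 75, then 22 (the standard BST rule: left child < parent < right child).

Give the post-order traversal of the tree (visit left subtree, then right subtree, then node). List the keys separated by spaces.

22 30 28 26 34 38 53 69 60 52 75 76 72 33

33: root
26: left child of 33 (depth 1)
72: right child of 33 (depth 1)
52: left child of 72 (depth 2)
60: right child of 52 (depth 3)
53: left child of 60 (depth 4)
28: right child of 26 (depth 2)
38: left child of 52 (depth 3)
34: left child of 38 (depth 4)
76: right child of 72 (depth 2)
30: right child of 28 (depth 3)
69: right child of 60 (depth 4)
75: left child of 76 (depth 3)
22: left child of 26 (depth 2)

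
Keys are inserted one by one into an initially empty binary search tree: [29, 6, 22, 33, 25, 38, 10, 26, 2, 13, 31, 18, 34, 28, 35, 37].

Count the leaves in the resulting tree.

Resulting structure (node: left, right):
  29: L=6, R=33
  6: L=2, R=22
  22: L=10, R=25
  33: L=31, R=38
  25: L=–, R=26
  38: L=34, R=–
  10: L=–, R=13
  26: L=–, R=28
  2: L=–, R=–
  13: L=–, R=18
  31: L=–, R=–
  18: L=–, R=–
  34: L=–, R=35
  28: L=–, R=–
  35: L=–, R=37
  37: L=–, R=–

Leaves: 2, 18, 28, 31, 37 — 5 in total.

5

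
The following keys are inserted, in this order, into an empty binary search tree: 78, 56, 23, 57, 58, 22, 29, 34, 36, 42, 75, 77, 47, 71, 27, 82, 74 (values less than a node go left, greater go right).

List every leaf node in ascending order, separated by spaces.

Insert 78: tree is empty, so 78 becomes the root.
Insert 56: 56 < 78 → go left. Place as left child of 78.
Insert 23: 23 < 78 → go left; 23 < 56 → go left. Place as left child of 56.
Insert 57: 57 < 78 → go left; 57 > 56 → go right. Place as right child of 56.
Insert 58: 58 < 78 → go left; 58 > 56 → go right; 58 > 57 → go right. Place as right child of 57.
Insert 22: 22 < 78 → go left; 22 < 56 → go left; 22 < 23 → go left. Place as left child of 23.
Insert 29: 29 < 78 → go left; 29 < 56 → go left; 29 > 23 → go right. Place as right child of 23.
Insert 34: 34 < 78 → go left; 34 < 56 → go left; 34 > 23 → go right; 34 > 29 → go right. Place as right child of 29.
Insert 36: 36 < 78 → go left; 36 < 56 → go left; 36 > 23 → go right; 36 > 29 → go right; 36 > 34 → go right. Place as right child of 34.
Insert 42: 42 < 78 → go left; 42 < 56 → go left; 42 > 23 → go right; 42 > 29 → go right; 42 > 34 → go right; 42 > 36 → go right. Place as right child of 36.
Insert 75: 75 < 78 → go left; 75 > 56 → go right; 75 > 57 → go right; 75 > 58 → go right. Place as right child of 58.
Insert 77: 77 < 78 → go left; 77 > 56 → go right; 77 > 57 → go right; 77 > 58 → go right; 77 > 75 → go right. Place as right child of 75.
Insert 47: 47 < 78 → go left; 47 < 56 → go left; 47 > 23 → go right; 47 > 29 → go right; 47 > 34 → go right; 47 > 36 → go right; 47 > 42 → go right. Place as right child of 42.
Insert 71: 71 < 78 → go left; 71 > 56 → go right; 71 > 57 → go right; 71 > 58 → go right; 71 < 75 → go left. Place as left child of 75.
Insert 27: 27 < 78 → go left; 27 < 56 → go left; 27 > 23 → go right; 27 < 29 → go left. Place as left child of 29.
Insert 82: 82 > 78 → go right. Place as right child of 78.
Insert 74: 74 < 78 → go left; 74 > 56 → go right; 74 > 57 → go right; 74 > 58 → go right; 74 < 75 → go left; 74 > 71 → go right. Place as right child of 71.

22 27 47 74 77 82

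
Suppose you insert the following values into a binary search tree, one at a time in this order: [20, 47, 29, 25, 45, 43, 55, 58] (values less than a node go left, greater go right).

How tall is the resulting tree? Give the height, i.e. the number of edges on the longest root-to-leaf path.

Resulting structure (node: left, right):
  20: L=–, R=47
  47: L=29, R=55
  29: L=25, R=45
  25: L=–, R=–
  45: L=43, R=–
  43: L=–, R=–
  55: L=–, R=58
  58: L=–, R=–

The deepest node is 43 at depth 4.

4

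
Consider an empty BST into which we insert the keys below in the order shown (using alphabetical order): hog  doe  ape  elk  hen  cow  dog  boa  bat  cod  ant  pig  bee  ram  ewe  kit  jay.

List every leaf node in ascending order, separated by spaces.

Insert hog: tree is empty, so hog becomes the root.
Insert doe: doe < hog → go left. Place as left child of hog.
Insert ape: ape < hog → go left; ape < doe → go left. Place as left child of doe.
Insert elk: elk < hog → go left; elk > doe → go right. Place as right child of doe.
Insert hen: hen < hog → go left; hen > doe → go right; hen > elk → go right. Place as right child of elk.
Insert cow: cow < hog → go left; cow < doe → go left; cow > ape → go right. Place as right child of ape.
Insert dog: dog < hog → go left; dog > doe → go right; dog < elk → go left. Place as left child of elk.
Insert boa: boa < hog → go left; boa < doe → go left; boa > ape → go right; boa < cow → go left. Place as left child of cow.
Insert bat: bat < hog → go left; bat < doe → go left; bat > ape → go right; bat < cow → go left; bat < boa → go left. Place as left child of boa.
Insert cod: cod < hog → go left; cod < doe → go left; cod > ape → go right; cod < cow → go left; cod > boa → go right. Place as right child of boa.
Insert ant: ant < hog → go left; ant < doe → go left; ant < ape → go left. Place as left child of ape.
Insert pig: pig > hog → go right. Place as right child of hog.
Insert bee: bee < hog → go left; bee < doe → go left; bee > ape → go right; bee < cow → go left; bee < boa → go left; bee > bat → go right. Place as right child of bat.
Insert ram: ram > hog → go right; ram > pig → go right. Place as right child of pig.
Insert ewe: ewe < hog → go left; ewe > doe → go right; ewe > elk → go right; ewe < hen → go left. Place as left child of hen.
Insert kit: kit > hog → go right; kit < pig → go left. Place as left child of pig.
Insert jay: jay > hog → go right; jay < pig → go left; jay < kit → go left. Place as left child of kit.

ant bee cod dog ewe jay ram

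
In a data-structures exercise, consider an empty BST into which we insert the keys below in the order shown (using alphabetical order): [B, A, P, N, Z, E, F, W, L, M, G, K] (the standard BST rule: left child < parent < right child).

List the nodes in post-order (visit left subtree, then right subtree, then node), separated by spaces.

Resulting structure (node: left, right):
  B: L=A, R=P
  A: L=–, R=–
  P: L=N, R=Z
  N: L=E, R=–
  Z: L=W, R=–
  E: L=–, R=F
  F: L=–, R=L
  W: L=–, R=–
  L: L=G, R=M
  M: L=–, R=–
  G: L=–, R=K
  K: L=–, R=–

A K G M L F E N W Z P B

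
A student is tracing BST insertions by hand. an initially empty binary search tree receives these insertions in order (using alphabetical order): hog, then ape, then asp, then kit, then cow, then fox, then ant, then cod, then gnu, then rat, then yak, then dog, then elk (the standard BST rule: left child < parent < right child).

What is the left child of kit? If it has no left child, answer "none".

none

Resulting structure (node: left, right):
  hog: L=ape, R=kit
  ape: L=ant, R=asp
  asp: L=–, R=cow
  kit: L=–, R=rat
  cow: L=cod, R=fox
  fox: L=dog, R=gnu
  ant: L=–, R=–
  cod: L=–, R=–
  gnu: L=–, R=–
  rat: L=–, R=yak
  yak: L=–, R=–
  dog: L=–, R=elk
  elk: L=–, R=–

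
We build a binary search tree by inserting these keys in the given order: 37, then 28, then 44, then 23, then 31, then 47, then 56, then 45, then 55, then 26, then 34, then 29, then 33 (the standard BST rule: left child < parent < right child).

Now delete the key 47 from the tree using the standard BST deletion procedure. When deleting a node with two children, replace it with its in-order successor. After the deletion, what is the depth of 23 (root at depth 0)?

2

37: root
28: left child of 37 (depth 1)
44: right child of 37 (depth 1)
23: left child of 28 (depth 2)
31: right child of 28 (depth 2)
47: right child of 44 (depth 2)
56: right child of 47 (depth 3)
45: left child of 47 (depth 3)
55: left child of 56 (depth 4)
26: right child of 23 (depth 3)
34: right child of 31 (depth 3)
29: left child of 31 (depth 3)
33: left child of 34 (depth 4)

Delete 47 (two children — replace with in-order successor).
After deletion, path to 23: 37 → 28 → 23.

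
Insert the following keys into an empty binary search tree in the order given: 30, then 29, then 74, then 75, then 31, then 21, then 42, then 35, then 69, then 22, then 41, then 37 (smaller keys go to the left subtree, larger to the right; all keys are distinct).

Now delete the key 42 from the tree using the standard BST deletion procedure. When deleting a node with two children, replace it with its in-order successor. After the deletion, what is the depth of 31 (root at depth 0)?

2

30: root
29: left child of 30 (depth 1)
74: right child of 30 (depth 1)
75: right child of 74 (depth 2)
31: left child of 74 (depth 2)
21: left child of 29 (depth 2)
42: right child of 31 (depth 3)
35: left child of 42 (depth 4)
69: right child of 42 (depth 4)
22: right child of 21 (depth 3)
41: right child of 35 (depth 5)
37: left child of 41 (depth 6)

Delete 42 (two children — replace with in-order successor).
After deletion, path to 31: 30 → 74 → 31.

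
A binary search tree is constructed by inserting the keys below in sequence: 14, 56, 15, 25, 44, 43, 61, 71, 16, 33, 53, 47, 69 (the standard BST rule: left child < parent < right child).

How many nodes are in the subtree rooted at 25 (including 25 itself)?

Insert 14: tree is empty, so 14 becomes the root.
Insert 56: 56 > 14 → go right. Place as right child of 14.
Insert 15: 15 > 14 → go right; 15 < 56 → go left. Place as left child of 56.
Insert 25: 25 > 14 → go right; 25 < 56 → go left; 25 > 15 → go right. Place as right child of 15.
Insert 44: 44 > 14 → go right; 44 < 56 → go left; 44 > 15 → go right; 44 > 25 → go right. Place as right child of 25.
Insert 43: 43 > 14 → go right; 43 < 56 → go left; 43 > 15 → go right; 43 > 25 → go right; 43 < 44 → go left. Place as left child of 44.
Insert 61: 61 > 14 → go right; 61 > 56 → go right. Place as right child of 56.
Insert 71: 71 > 14 → go right; 71 > 56 → go right; 71 > 61 → go right. Place as right child of 61.
Insert 16: 16 > 14 → go right; 16 < 56 → go left; 16 > 15 → go right; 16 < 25 → go left. Place as left child of 25.
Insert 33: 33 > 14 → go right; 33 < 56 → go left; 33 > 15 → go right; 33 > 25 → go right; 33 < 44 → go left; 33 < 43 → go left. Place as left child of 43.
Insert 53: 53 > 14 → go right; 53 < 56 → go left; 53 > 15 → go right; 53 > 25 → go right; 53 > 44 → go right. Place as right child of 44.
Insert 47: 47 > 14 → go right; 47 < 56 → go left; 47 > 15 → go right; 47 > 25 → go right; 47 > 44 → go right; 47 < 53 → go left. Place as left child of 53.
Insert 69: 69 > 14 → go right; 69 > 56 → go right; 69 > 61 → go right; 69 < 71 → go left. Place as left child of 71.

Subtree rooted at 25 contains: 25, 16, 44, 43, 33, 53, 47 — 7 nodes.

7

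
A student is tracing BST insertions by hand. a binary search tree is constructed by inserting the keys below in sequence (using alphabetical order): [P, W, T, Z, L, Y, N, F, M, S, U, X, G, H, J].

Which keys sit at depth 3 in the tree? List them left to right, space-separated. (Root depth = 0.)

G M S U Y

Insert P: tree is empty, so P becomes the root.
Insert W: W > P → go right. Place as right child of P.
Insert T: T > P → go right; T < W → go left. Place as left child of W.
Insert Z: Z > P → go right; Z > W → go right. Place as right child of W.
Insert L: L < P → go left. Place as left child of P.
Insert Y: Y > P → go right; Y > W → go right; Y < Z → go left. Place as left child of Z.
Insert N: N < P → go left; N > L → go right. Place as right child of L.
Insert F: F < P → go left; F < L → go left. Place as left child of L.
Insert M: M < P → go left; M > L → go right; M < N → go left. Place as left child of N.
Insert S: S > P → go right; S < W → go left; S < T → go left. Place as left child of T.
Insert U: U > P → go right; U < W → go left; U > T → go right. Place as right child of T.
Insert X: X > P → go right; X > W → go right; X < Z → go left; X < Y → go left. Place as left child of Y.
Insert G: G < P → go left; G < L → go left; G > F → go right. Place as right child of F.
Insert H: H < P → go left; H < L → go left; H > F → go right; H > G → go right. Place as right child of G.
Insert J: J < P → go left; J < L → go left; J > F → go right; J > G → go right; J > H → go right. Place as right child of H.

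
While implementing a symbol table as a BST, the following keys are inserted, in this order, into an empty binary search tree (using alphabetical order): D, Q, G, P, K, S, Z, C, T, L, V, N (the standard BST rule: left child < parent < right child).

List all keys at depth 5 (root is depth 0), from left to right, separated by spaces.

L V

Insert D: tree is empty, so D becomes the root.
Insert Q: Q > D → go right. Place as right child of D.
Insert G: G > D → go right; G < Q → go left. Place as left child of Q.
Insert P: P > D → go right; P < Q → go left; P > G → go right. Place as right child of G.
Insert K: K > D → go right; K < Q → go left; K > G → go right; K < P → go left. Place as left child of P.
Insert S: S > D → go right; S > Q → go right. Place as right child of Q.
Insert Z: Z > D → go right; Z > Q → go right; Z > S → go right. Place as right child of S.
Insert C: C < D → go left. Place as left child of D.
Insert T: T > D → go right; T > Q → go right; T > S → go right; T < Z → go left. Place as left child of Z.
Insert L: L > D → go right; L < Q → go left; L > G → go right; L < P → go left; L > K → go right. Place as right child of K.
Insert V: V > D → go right; V > Q → go right; V > S → go right; V < Z → go left; V > T → go right. Place as right child of T.
Insert N: N > D → go right; N < Q → go left; N > G → go right; N < P → go left; N > K → go right; N > L → go right. Place as right child of L.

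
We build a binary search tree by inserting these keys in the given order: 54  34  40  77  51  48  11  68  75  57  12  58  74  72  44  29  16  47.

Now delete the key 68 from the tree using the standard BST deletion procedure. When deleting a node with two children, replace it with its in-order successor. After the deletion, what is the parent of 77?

54

Insert 54: tree is empty, so 54 becomes the root.
Insert 34: 34 < 54 → go left. Place as left child of 54.
Insert 40: 40 < 54 → go left; 40 > 34 → go right. Place as right child of 34.
Insert 77: 77 > 54 → go right. Place as right child of 54.
Insert 51: 51 < 54 → go left; 51 > 34 → go right; 51 > 40 → go right. Place as right child of 40.
Insert 48: 48 < 54 → go left; 48 > 34 → go right; 48 > 40 → go right; 48 < 51 → go left. Place as left child of 51.
Insert 11: 11 < 54 → go left; 11 < 34 → go left. Place as left child of 34.
Insert 68: 68 > 54 → go right; 68 < 77 → go left. Place as left child of 77.
Insert 75: 75 > 54 → go right; 75 < 77 → go left; 75 > 68 → go right. Place as right child of 68.
Insert 57: 57 > 54 → go right; 57 < 77 → go left; 57 < 68 → go left. Place as left child of 68.
Insert 12: 12 < 54 → go left; 12 < 34 → go left; 12 > 11 → go right. Place as right child of 11.
Insert 58: 58 > 54 → go right; 58 < 77 → go left; 58 < 68 → go left; 58 > 57 → go right. Place as right child of 57.
Insert 74: 74 > 54 → go right; 74 < 77 → go left; 74 > 68 → go right; 74 < 75 → go left. Place as left child of 75.
Insert 72: 72 > 54 → go right; 72 < 77 → go left; 72 > 68 → go right; 72 < 75 → go left; 72 < 74 → go left. Place as left child of 74.
Insert 44: 44 < 54 → go left; 44 > 34 → go right; 44 > 40 → go right; 44 < 51 → go left; 44 < 48 → go left. Place as left child of 48.
Insert 29: 29 < 54 → go left; 29 < 34 → go left; 29 > 11 → go right; 29 > 12 → go right. Place as right child of 12.
Insert 16: 16 < 54 → go left; 16 < 34 → go left; 16 > 11 → go right; 16 > 12 → go right; 16 < 29 → go left. Place as left child of 29.
Insert 47: 47 < 54 → go left; 47 > 34 → go right; 47 > 40 → go right; 47 < 51 → go left; 47 < 48 → go left; 47 > 44 → go right. Place as right child of 44.

Delete 68 (two children — replace with in-order successor).
After deletion, 77's parent is 54.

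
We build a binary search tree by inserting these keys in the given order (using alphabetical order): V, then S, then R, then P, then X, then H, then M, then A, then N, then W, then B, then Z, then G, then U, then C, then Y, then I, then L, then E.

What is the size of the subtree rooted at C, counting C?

V: root
S: left child of V (depth 1)
R: left child of S (depth 2)
P: left child of R (depth 3)
X: right child of V (depth 1)
H: left child of P (depth 4)
M: right child of H (depth 5)
A: left child of H (depth 5)
N: right child of M (depth 6)
W: left child of X (depth 2)
B: right child of A (depth 6)
Z: right child of X (depth 2)
G: right child of B (depth 7)
U: right child of S (depth 2)
C: left child of G (depth 8)
Y: left child of Z (depth 3)
I: left child of M (depth 6)
L: right child of I (depth 7)
E: right child of C (depth 9)

Subtree rooted at C contains: C, E — 2 nodes.

2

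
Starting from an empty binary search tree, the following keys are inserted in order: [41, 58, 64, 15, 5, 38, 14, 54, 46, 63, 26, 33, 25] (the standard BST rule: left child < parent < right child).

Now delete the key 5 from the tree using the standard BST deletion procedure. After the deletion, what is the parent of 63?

64

41: root
58: right child of 41 (depth 1)
64: right child of 58 (depth 2)
15: left child of 41 (depth 1)
5: left child of 15 (depth 2)
38: right child of 15 (depth 2)
14: right child of 5 (depth 3)
54: left child of 58 (depth 2)
46: left child of 54 (depth 3)
63: left child of 64 (depth 3)
26: left child of 38 (depth 3)
33: right child of 26 (depth 4)
25: left child of 26 (depth 4)

Delete 5 (at most one child — splice it out).
After deletion, 63's parent is 64.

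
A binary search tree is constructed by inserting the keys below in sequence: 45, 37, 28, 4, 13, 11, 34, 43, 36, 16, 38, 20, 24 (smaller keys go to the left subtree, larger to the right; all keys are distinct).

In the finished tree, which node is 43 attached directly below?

Insert 45: tree is empty, so 45 becomes the root.
Insert 37: 37 < 45 → go left. Place as left child of 45.
Insert 28: 28 < 45 → go left; 28 < 37 → go left. Place as left child of 37.
Insert 4: 4 < 45 → go left; 4 < 37 → go left; 4 < 28 → go left. Place as left child of 28.
Insert 13: 13 < 45 → go left; 13 < 37 → go left; 13 < 28 → go left; 13 > 4 → go right. Place as right child of 4.
Insert 11: 11 < 45 → go left; 11 < 37 → go left; 11 < 28 → go left; 11 > 4 → go right; 11 < 13 → go left. Place as left child of 13.
Insert 34: 34 < 45 → go left; 34 < 37 → go left; 34 > 28 → go right. Place as right child of 28.
Insert 43: 43 < 45 → go left; 43 > 37 → go right. Place as right child of 37.
Insert 36: 36 < 45 → go left; 36 < 37 → go left; 36 > 28 → go right; 36 > 34 → go right. Place as right child of 34.
Insert 16: 16 < 45 → go left; 16 < 37 → go left; 16 < 28 → go left; 16 > 4 → go right; 16 > 13 → go right. Place as right child of 13.
Insert 38: 38 < 45 → go left; 38 > 37 → go right; 38 < 43 → go left. Place as left child of 43.
Insert 20: 20 < 45 → go left; 20 < 37 → go left; 20 < 28 → go left; 20 > 4 → go right; 20 > 13 → go right; 20 > 16 → go right. Place as right child of 16.
Insert 24: 24 < 45 → go left; 24 < 37 → go left; 24 < 28 → go left; 24 > 4 → go right; 24 > 13 → go right; 24 > 16 → go right; 24 > 20 → go right. Place as right child of 20.

37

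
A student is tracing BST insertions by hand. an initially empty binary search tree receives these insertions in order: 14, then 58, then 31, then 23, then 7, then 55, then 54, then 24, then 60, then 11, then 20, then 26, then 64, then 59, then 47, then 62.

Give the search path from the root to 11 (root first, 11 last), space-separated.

Insert 14: tree is empty, so 14 becomes the root.
Insert 58: 58 > 14 → go right. Place as right child of 14.
Insert 31: 31 > 14 → go right; 31 < 58 → go left. Place as left child of 58.
Insert 23: 23 > 14 → go right; 23 < 58 → go left; 23 < 31 → go left. Place as left child of 31.
Insert 7: 7 < 14 → go left. Place as left child of 14.
Insert 55: 55 > 14 → go right; 55 < 58 → go left; 55 > 31 → go right. Place as right child of 31.
Insert 54: 54 > 14 → go right; 54 < 58 → go left; 54 > 31 → go right; 54 < 55 → go left. Place as left child of 55.
Insert 24: 24 > 14 → go right; 24 < 58 → go left; 24 < 31 → go left; 24 > 23 → go right. Place as right child of 23.
Insert 60: 60 > 14 → go right; 60 > 58 → go right. Place as right child of 58.
Insert 11: 11 < 14 → go left; 11 > 7 → go right. Place as right child of 7.
Insert 20: 20 > 14 → go right; 20 < 58 → go left; 20 < 31 → go left; 20 < 23 → go left. Place as left child of 23.
Insert 26: 26 > 14 → go right; 26 < 58 → go left; 26 < 31 → go left; 26 > 23 → go right; 26 > 24 → go right. Place as right child of 24.
Insert 64: 64 > 14 → go right; 64 > 58 → go right; 64 > 60 → go right. Place as right child of 60.
Insert 59: 59 > 14 → go right; 59 > 58 → go right; 59 < 60 → go left. Place as left child of 60.
Insert 47: 47 > 14 → go right; 47 < 58 → go left; 47 > 31 → go right; 47 < 55 → go left; 47 < 54 → go left. Place as left child of 54.
Insert 62: 62 > 14 → go right; 62 > 58 → go right; 62 > 60 → go right; 62 < 64 → go left. Place as left child of 64.

14 7 11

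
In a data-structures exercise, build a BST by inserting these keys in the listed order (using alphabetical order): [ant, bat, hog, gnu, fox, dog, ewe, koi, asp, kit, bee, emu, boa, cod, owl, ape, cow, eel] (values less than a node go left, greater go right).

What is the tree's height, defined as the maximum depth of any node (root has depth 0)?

9

Insert ant: tree is empty, so ant becomes the root.
Insert bat: bat > ant → go right. Place as right child of ant.
Insert hog: hog > ant → go right; hog > bat → go right. Place as right child of bat.
Insert gnu: gnu > ant → go right; gnu > bat → go right; gnu < hog → go left. Place as left child of hog.
Insert fox: fox > ant → go right; fox > bat → go right; fox < hog → go left; fox < gnu → go left. Place as left child of gnu.
Insert dog: dog > ant → go right; dog > bat → go right; dog < hog → go left; dog < gnu → go left; dog < fox → go left. Place as left child of fox.
Insert ewe: ewe > ant → go right; ewe > bat → go right; ewe < hog → go left; ewe < gnu → go left; ewe < fox → go left; ewe > dog → go right. Place as right child of dog.
Insert koi: koi > ant → go right; koi > bat → go right; koi > hog → go right. Place as right child of hog.
Insert asp: asp > ant → go right; asp < bat → go left. Place as left child of bat.
Insert kit: kit > ant → go right; kit > bat → go right; kit > hog → go right; kit < koi → go left. Place as left child of koi.
Insert bee: bee > ant → go right; bee > bat → go right; bee < hog → go left; bee < gnu → go left; bee < fox → go left; bee < dog → go left. Place as left child of dog.
Insert emu: emu > ant → go right; emu > bat → go right; emu < hog → go left; emu < gnu → go left; emu < fox → go left; emu > dog → go right; emu < ewe → go left. Place as left child of ewe.
Insert boa: boa > ant → go right; boa > bat → go right; boa < hog → go left; boa < gnu → go left; boa < fox → go left; boa < dog → go left; boa > bee → go right. Place as right child of bee.
Insert cod: cod > ant → go right; cod > bat → go right; cod < hog → go left; cod < gnu → go left; cod < fox → go left; cod < dog → go left; cod > bee → go right; cod > boa → go right. Place as right child of boa.
Insert owl: owl > ant → go right; owl > bat → go right; owl > hog → go right; owl > koi → go right. Place as right child of koi.
Insert ape: ape > ant → go right; ape < bat → go left; ape < asp → go left. Place as left child of asp.
Insert cow: cow > ant → go right; cow > bat → go right; cow < hog → go left; cow < gnu → go left; cow < fox → go left; cow < dog → go left; cow > bee → go right; cow > boa → go right; cow > cod → go right. Place as right child of cod.
Insert eel: eel > ant → go right; eel > bat → go right; eel < hog → go left; eel < gnu → go left; eel < fox → go left; eel > dog → go right; eel < ewe → go left; eel < emu → go left. Place as left child of emu.

The deepest node is cow at depth 9.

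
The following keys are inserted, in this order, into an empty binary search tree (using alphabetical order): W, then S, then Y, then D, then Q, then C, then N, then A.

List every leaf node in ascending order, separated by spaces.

A N Y

Insert W: tree is empty, so W becomes the root.
Insert S: S < W → go left. Place as left child of W.
Insert Y: Y > W → go right. Place as right child of W.
Insert D: D < W → go left; D < S → go left. Place as left child of S.
Insert Q: Q < W → go left; Q < S → go left; Q > D → go right. Place as right child of D.
Insert C: C < W → go left; C < S → go left; C < D → go left. Place as left child of D.
Insert N: N < W → go left; N < S → go left; N > D → go right; N < Q → go left. Place as left child of Q.
Insert A: A < W → go left; A < S → go left; A < D → go left; A < C → go left. Place as left child of C.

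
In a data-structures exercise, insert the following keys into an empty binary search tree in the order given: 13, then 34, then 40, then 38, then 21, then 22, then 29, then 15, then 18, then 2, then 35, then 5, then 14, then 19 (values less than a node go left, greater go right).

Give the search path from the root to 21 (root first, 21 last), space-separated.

Insert 13: tree is empty, so 13 becomes the root.
Insert 34: 34 > 13 → go right. Place as right child of 13.
Insert 40: 40 > 13 → go right; 40 > 34 → go right. Place as right child of 34.
Insert 38: 38 > 13 → go right; 38 > 34 → go right; 38 < 40 → go left. Place as left child of 40.
Insert 21: 21 > 13 → go right; 21 < 34 → go left. Place as left child of 34.
Insert 22: 22 > 13 → go right; 22 < 34 → go left; 22 > 21 → go right. Place as right child of 21.
Insert 29: 29 > 13 → go right; 29 < 34 → go left; 29 > 21 → go right; 29 > 22 → go right. Place as right child of 22.
Insert 15: 15 > 13 → go right; 15 < 34 → go left; 15 < 21 → go left. Place as left child of 21.
Insert 18: 18 > 13 → go right; 18 < 34 → go left; 18 < 21 → go left; 18 > 15 → go right. Place as right child of 15.
Insert 2: 2 < 13 → go left. Place as left child of 13.
Insert 35: 35 > 13 → go right; 35 > 34 → go right; 35 < 40 → go left; 35 < 38 → go left. Place as left child of 38.
Insert 5: 5 < 13 → go left; 5 > 2 → go right. Place as right child of 2.
Insert 14: 14 > 13 → go right; 14 < 34 → go left; 14 < 21 → go left; 14 < 15 → go left. Place as left child of 15.
Insert 19: 19 > 13 → go right; 19 < 34 → go left; 19 < 21 → go left; 19 > 15 → go right; 19 > 18 → go right. Place as right child of 18.

13 34 21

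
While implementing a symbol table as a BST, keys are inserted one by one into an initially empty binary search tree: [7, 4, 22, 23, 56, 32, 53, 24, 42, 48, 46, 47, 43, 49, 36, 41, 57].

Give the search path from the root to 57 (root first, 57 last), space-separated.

7 22 23 56 57

7: root
4: left child of 7 (depth 1)
22: right child of 7 (depth 1)
23: right child of 22 (depth 2)
56: right child of 23 (depth 3)
32: left child of 56 (depth 4)
53: right child of 32 (depth 5)
24: left child of 32 (depth 5)
42: left child of 53 (depth 6)
48: right child of 42 (depth 7)
46: left child of 48 (depth 8)
47: right child of 46 (depth 9)
43: left child of 46 (depth 9)
49: right child of 48 (depth 8)
36: left child of 42 (depth 7)
41: right child of 36 (depth 8)
57: right child of 56 (depth 4)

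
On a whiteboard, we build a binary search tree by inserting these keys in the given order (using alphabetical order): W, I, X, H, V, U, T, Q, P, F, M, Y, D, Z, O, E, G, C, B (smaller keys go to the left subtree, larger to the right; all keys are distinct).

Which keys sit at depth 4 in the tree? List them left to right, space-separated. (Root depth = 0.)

D G T

Resulting structure (node: left, right):
  W: L=I, R=X
  I: L=H, R=V
  X: L=–, R=Y
  H: L=F, R=–
  V: L=U, R=–
  U: L=T, R=–
  T: L=Q, R=–
  Q: L=P, R=–
  P: L=M, R=–
  F: L=D, R=G
  M: L=–, R=O
  Y: L=–, R=Z
  D: L=C, R=E
  Z: L=–, R=–
  O: L=–, R=–
  E: L=–, R=–
  G: L=–, R=–
  C: L=B, R=–
  B: L=–, R=–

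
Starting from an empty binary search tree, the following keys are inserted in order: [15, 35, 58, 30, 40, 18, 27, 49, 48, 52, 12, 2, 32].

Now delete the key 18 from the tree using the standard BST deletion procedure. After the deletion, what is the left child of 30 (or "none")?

27

Resulting structure (node: left, right):
  15: L=12, R=35
  35: L=30, R=58
  58: L=40, R=–
  30: L=18, R=32
  40: L=–, R=49
  18: L=–, R=27
  27: L=–, R=–
  49: L=48, R=52
  48: L=–, R=–
  52: L=–, R=–
  12: L=2, R=–
  2: L=–, R=–
  32: L=–, R=–

Delete 18 (at most one child — splice it out).
After deletion, 30's left child: 27.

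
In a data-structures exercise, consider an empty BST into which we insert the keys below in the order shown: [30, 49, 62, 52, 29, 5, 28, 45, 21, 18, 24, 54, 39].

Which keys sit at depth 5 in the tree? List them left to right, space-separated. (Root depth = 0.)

18 24

30: root
49: right child of 30 (depth 1)
62: right child of 49 (depth 2)
52: left child of 62 (depth 3)
29: left child of 30 (depth 1)
5: left child of 29 (depth 2)
28: right child of 5 (depth 3)
45: left child of 49 (depth 2)
21: left child of 28 (depth 4)
18: left child of 21 (depth 5)
24: right child of 21 (depth 5)
54: right child of 52 (depth 4)
39: left child of 45 (depth 3)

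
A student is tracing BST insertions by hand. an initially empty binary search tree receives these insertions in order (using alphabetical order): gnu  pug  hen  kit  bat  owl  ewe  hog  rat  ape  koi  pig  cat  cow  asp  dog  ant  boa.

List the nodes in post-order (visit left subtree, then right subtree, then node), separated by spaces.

Resulting structure (node: left, right):
  gnu: L=bat, R=pug
  pug: L=hen, R=rat
  hen: L=–, R=kit
  kit: L=hog, R=owl
  bat: L=ape, R=ewe
  owl: L=koi, R=pig
  ewe: L=cat, R=–
  hog: L=–, R=–
  rat: L=–, R=–
  ape: L=ant, R=asp
  koi: L=–, R=–
  pig: L=–, R=–
  cat: L=boa, R=cow
  cow: L=–, R=dog
  asp: L=–, R=–
  dog: L=–, R=–
  ant: L=–, R=–
  boa: L=–, R=–

ant asp ape boa dog cow cat ewe bat hog koi pig owl kit hen rat pug gnu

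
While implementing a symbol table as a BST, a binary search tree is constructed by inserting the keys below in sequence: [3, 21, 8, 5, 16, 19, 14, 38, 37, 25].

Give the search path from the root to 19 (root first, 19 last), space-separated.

3 21 8 16 19

Insert 3: tree is empty, so 3 becomes the root.
Insert 21: 21 > 3 → go right. Place as right child of 3.
Insert 8: 8 > 3 → go right; 8 < 21 → go left. Place as left child of 21.
Insert 5: 5 > 3 → go right; 5 < 21 → go left; 5 < 8 → go left. Place as left child of 8.
Insert 16: 16 > 3 → go right; 16 < 21 → go left; 16 > 8 → go right. Place as right child of 8.
Insert 19: 19 > 3 → go right; 19 < 21 → go left; 19 > 8 → go right; 19 > 16 → go right. Place as right child of 16.
Insert 14: 14 > 3 → go right; 14 < 21 → go left; 14 > 8 → go right; 14 < 16 → go left. Place as left child of 16.
Insert 38: 38 > 3 → go right; 38 > 21 → go right. Place as right child of 21.
Insert 37: 37 > 3 → go right; 37 > 21 → go right; 37 < 38 → go left. Place as left child of 38.
Insert 25: 25 > 3 → go right; 25 > 21 → go right; 25 < 38 → go left; 25 < 37 → go left. Place as left child of 37.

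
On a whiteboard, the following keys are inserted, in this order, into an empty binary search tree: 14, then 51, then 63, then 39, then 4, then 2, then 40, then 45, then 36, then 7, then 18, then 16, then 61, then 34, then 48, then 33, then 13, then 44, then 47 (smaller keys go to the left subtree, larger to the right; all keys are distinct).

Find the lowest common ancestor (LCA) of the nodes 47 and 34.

14: root
51: right child of 14 (depth 1)
63: right child of 51 (depth 2)
39: left child of 51 (depth 2)
4: left child of 14 (depth 1)
2: left child of 4 (depth 2)
40: right child of 39 (depth 3)
45: right child of 40 (depth 4)
36: left child of 39 (depth 3)
7: right child of 4 (depth 2)
18: left child of 36 (depth 4)
16: left child of 18 (depth 5)
61: left child of 63 (depth 3)
34: right child of 18 (depth 5)
48: right child of 45 (depth 5)
33: left child of 34 (depth 6)
13: right child of 7 (depth 3)
44: left child of 45 (depth 5)
47: left child of 48 (depth 6)

Path to 47: 14 → 51 → 39 → 40 → 45 → 48 → 47
Path to 34: 14 → 51 → 39 → 36 → 18 → 34
The paths share a prefix ending at 39, then split left and right.

39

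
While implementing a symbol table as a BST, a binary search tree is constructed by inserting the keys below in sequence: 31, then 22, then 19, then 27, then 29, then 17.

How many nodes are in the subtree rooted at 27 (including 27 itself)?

Insert 31: tree is empty, so 31 becomes the root.
Insert 22: 22 < 31 → go left. Place as left child of 31.
Insert 19: 19 < 31 → go left; 19 < 22 → go left. Place as left child of 22.
Insert 27: 27 < 31 → go left; 27 > 22 → go right. Place as right child of 22.
Insert 29: 29 < 31 → go left; 29 > 22 → go right; 29 > 27 → go right. Place as right child of 27.
Insert 17: 17 < 31 → go left; 17 < 22 → go left; 17 < 19 → go left. Place as left child of 19.

Subtree rooted at 27 contains: 27, 29 — 2 nodes.

2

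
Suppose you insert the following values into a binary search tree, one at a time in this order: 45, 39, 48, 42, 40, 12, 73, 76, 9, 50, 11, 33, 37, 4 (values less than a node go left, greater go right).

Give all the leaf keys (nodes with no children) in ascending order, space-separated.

45: root
39: left child of 45 (depth 1)
48: right child of 45 (depth 1)
42: right child of 39 (depth 2)
40: left child of 42 (depth 3)
12: left child of 39 (depth 2)
73: right child of 48 (depth 2)
76: right child of 73 (depth 3)
9: left child of 12 (depth 3)
50: left child of 73 (depth 3)
11: right child of 9 (depth 4)
33: right child of 12 (depth 3)
37: right child of 33 (depth 4)
4: left child of 9 (depth 4)

4 11 37 40 50 76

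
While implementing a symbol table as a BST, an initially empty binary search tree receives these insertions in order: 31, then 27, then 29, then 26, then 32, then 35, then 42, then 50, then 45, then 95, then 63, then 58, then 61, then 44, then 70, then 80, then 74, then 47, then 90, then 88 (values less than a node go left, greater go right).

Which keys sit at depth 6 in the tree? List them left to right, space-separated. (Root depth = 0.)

44 47 63

31: root
27: left child of 31 (depth 1)
29: right child of 27 (depth 2)
26: left child of 27 (depth 2)
32: right child of 31 (depth 1)
35: right child of 32 (depth 2)
42: right child of 35 (depth 3)
50: right child of 42 (depth 4)
45: left child of 50 (depth 5)
95: right child of 50 (depth 5)
63: left child of 95 (depth 6)
58: left child of 63 (depth 7)
61: right child of 58 (depth 8)
44: left child of 45 (depth 6)
70: right child of 63 (depth 7)
80: right child of 70 (depth 8)
74: left child of 80 (depth 9)
47: right child of 45 (depth 6)
90: right child of 80 (depth 9)
88: left child of 90 (depth 10)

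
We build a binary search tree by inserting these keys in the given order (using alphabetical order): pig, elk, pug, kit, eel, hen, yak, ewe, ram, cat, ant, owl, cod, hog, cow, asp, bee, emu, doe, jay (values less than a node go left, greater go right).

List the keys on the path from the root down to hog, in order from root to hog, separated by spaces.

pig: root
elk: left child of pig (depth 1)
pug: right child of pig (depth 1)
kit: right child of elk (depth 2)
eel: left child of elk (depth 2)
hen: left child of kit (depth 3)
yak: right child of pug (depth 2)
ewe: left child of hen (depth 4)
ram: left child of yak (depth 3)
cat: left child of eel (depth 3)
ant: left child of cat (depth 4)
owl: right child of kit (depth 3)
cod: right child of cat (depth 4)
hog: right child of hen (depth 4)
cow: right child of cod (depth 5)
asp: right child of ant (depth 5)
bee: right child of asp (depth 6)
emu: left child of ewe (depth 5)
doe: right child of cow (depth 6)
jay: right child of hog (depth 5)

pig elk kit hen hog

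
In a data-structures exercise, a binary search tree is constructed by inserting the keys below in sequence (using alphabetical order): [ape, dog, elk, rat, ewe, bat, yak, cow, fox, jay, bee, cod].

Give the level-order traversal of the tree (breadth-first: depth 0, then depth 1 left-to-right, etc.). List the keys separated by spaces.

ape: root
dog: right child of ape (depth 1)
elk: right child of dog (depth 2)
rat: right child of elk (depth 3)
ewe: left child of rat (depth 4)
bat: left child of dog (depth 2)
yak: right child of rat (depth 4)
cow: right child of bat (depth 3)
fox: right child of ewe (depth 5)
jay: right child of fox (depth 6)
bee: left child of cow (depth 4)
cod: right child of bee (depth 5)

ape dog bat elk cow rat bee ewe yak cod fox jay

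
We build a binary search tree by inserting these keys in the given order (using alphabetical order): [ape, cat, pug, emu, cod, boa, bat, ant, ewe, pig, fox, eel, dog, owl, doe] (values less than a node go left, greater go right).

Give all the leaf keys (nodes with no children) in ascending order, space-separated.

ant bat doe owl

ape: root
cat: right child of ape (depth 1)
pug: right child of cat (depth 2)
emu: left child of pug (depth 3)
cod: left child of emu (depth 4)
boa: left child of cat (depth 2)
bat: left child of boa (depth 3)
ant: left child of ape (depth 1)
ewe: right child of emu (depth 4)
pig: right child of ewe (depth 5)
fox: left child of pig (depth 6)
eel: right child of cod (depth 5)
dog: left child of eel (depth 6)
owl: right child of fox (depth 7)
doe: left child of dog (depth 7)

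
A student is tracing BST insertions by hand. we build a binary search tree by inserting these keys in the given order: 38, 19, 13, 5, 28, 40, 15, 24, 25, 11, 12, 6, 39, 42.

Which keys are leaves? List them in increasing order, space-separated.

6 12 15 25 39 42

38: root
19: left child of 38 (depth 1)
13: left child of 19 (depth 2)
5: left child of 13 (depth 3)
28: right child of 19 (depth 2)
40: right child of 38 (depth 1)
15: right child of 13 (depth 3)
24: left child of 28 (depth 3)
25: right child of 24 (depth 4)
11: right child of 5 (depth 4)
12: right child of 11 (depth 5)
6: left child of 11 (depth 5)
39: left child of 40 (depth 2)
42: right child of 40 (depth 2)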